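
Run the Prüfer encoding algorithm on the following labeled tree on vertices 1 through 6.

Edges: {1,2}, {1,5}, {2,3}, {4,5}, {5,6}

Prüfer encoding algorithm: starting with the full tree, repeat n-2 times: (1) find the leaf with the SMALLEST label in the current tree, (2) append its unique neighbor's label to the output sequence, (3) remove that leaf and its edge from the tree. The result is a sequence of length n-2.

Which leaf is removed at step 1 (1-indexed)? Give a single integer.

Answer: 3

Derivation:
Step 1: current leaves = {3,4,6}. Remove leaf 3 (neighbor: 2).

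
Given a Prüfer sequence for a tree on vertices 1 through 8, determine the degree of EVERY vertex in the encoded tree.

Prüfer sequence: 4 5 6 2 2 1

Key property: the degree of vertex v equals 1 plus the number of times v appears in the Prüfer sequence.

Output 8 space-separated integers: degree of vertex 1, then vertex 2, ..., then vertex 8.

Answer: 2 3 1 2 2 2 1 1

Derivation:
p_1 = 4: count[4] becomes 1
p_2 = 5: count[5] becomes 1
p_3 = 6: count[6] becomes 1
p_4 = 2: count[2] becomes 1
p_5 = 2: count[2] becomes 2
p_6 = 1: count[1] becomes 1
Degrees (1 + count): deg[1]=1+1=2, deg[2]=1+2=3, deg[3]=1+0=1, deg[4]=1+1=2, deg[5]=1+1=2, deg[6]=1+1=2, deg[7]=1+0=1, deg[8]=1+0=1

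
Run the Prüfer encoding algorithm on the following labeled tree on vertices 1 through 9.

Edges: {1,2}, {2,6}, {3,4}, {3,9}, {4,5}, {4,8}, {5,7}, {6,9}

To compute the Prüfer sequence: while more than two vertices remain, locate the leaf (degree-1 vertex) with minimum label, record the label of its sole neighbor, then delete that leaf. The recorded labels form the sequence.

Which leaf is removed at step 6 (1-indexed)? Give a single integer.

Step 1: current leaves = {1,7,8}. Remove leaf 1 (neighbor: 2).
Step 2: current leaves = {2,7,8}. Remove leaf 2 (neighbor: 6).
Step 3: current leaves = {6,7,8}. Remove leaf 6 (neighbor: 9).
Step 4: current leaves = {7,8,9}. Remove leaf 7 (neighbor: 5).
Step 5: current leaves = {5,8,9}. Remove leaf 5 (neighbor: 4).
Step 6: current leaves = {8,9}. Remove leaf 8 (neighbor: 4).

Answer: 8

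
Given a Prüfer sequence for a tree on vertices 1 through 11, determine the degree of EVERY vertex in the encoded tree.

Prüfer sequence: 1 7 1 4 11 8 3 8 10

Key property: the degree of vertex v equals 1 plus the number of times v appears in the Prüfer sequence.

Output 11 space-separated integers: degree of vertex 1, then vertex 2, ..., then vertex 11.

Answer: 3 1 2 2 1 1 2 3 1 2 2

Derivation:
p_1 = 1: count[1] becomes 1
p_2 = 7: count[7] becomes 1
p_3 = 1: count[1] becomes 2
p_4 = 4: count[4] becomes 1
p_5 = 11: count[11] becomes 1
p_6 = 8: count[8] becomes 1
p_7 = 3: count[3] becomes 1
p_8 = 8: count[8] becomes 2
p_9 = 10: count[10] becomes 1
Degrees (1 + count): deg[1]=1+2=3, deg[2]=1+0=1, deg[3]=1+1=2, deg[4]=1+1=2, deg[5]=1+0=1, deg[6]=1+0=1, deg[7]=1+1=2, deg[8]=1+2=3, deg[9]=1+0=1, deg[10]=1+1=2, deg[11]=1+1=2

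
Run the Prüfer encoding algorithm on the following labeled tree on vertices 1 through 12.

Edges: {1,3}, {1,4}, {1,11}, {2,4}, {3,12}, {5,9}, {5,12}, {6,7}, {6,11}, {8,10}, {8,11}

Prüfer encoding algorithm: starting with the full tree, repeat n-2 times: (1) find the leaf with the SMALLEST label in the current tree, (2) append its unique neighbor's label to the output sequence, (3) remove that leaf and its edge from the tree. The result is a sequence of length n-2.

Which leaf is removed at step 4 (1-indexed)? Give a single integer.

Answer: 6

Derivation:
Step 1: current leaves = {2,7,9,10}. Remove leaf 2 (neighbor: 4).
Step 2: current leaves = {4,7,9,10}. Remove leaf 4 (neighbor: 1).
Step 3: current leaves = {7,9,10}. Remove leaf 7 (neighbor: 6).
Step 4: current leaves = {6,9,10}. Remove leaf 6 (neighbor: 11).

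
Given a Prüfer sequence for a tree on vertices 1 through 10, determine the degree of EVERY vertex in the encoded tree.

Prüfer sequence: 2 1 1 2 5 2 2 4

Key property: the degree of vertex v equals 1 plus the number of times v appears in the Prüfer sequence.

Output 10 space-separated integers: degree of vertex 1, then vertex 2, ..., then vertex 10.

Answer: 3 5 1 2 2 1 1 1 1 1

Derivation:
p_1 = 2: count[2] becomes 1
p_2 = 1: count[1] becomes 1
p_3 = 1: count[1] becomes 2
p_4 = 2: count[2] becomes 2
p_5 = 5: count[5] becomes 1
p_6 = 2: count[2] becomes 3
p_7 = 2: count[2] becomes 4
p_8 = 4: count[4] becomes 1
Degrees (1 + count): deg[1]=1+2=3, deg[2]=1+4=5, deg[3]=1+0=1, deg[4]=1+1=2, deg[5]=1+1=2, deg[6]=1+0=1, deg[7]=1+0=1, deg[8]=1+0=1, deg[9]=1+0=1, deg[10]=1+0=1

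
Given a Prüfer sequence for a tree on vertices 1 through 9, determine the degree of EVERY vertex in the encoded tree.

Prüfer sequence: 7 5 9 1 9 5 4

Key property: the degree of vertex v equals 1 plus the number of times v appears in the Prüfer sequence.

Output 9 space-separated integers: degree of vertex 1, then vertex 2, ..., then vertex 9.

Answer: 2 1 1 2 3 1 2 1 3

Derivation:
p_1 = 7: count[7] becomes 1
p_2 = 5: count[5] becomes 1
p_3 = 9: count[9] becomes 1
p_4 = 1: count[1] becomes 1
p_5 = 9: count[9] becomes 2
p_6 = 5: count[5] becomes 2
p_7 = 4: count[4] becomes 1
Degrees (1 + count): deg[1]=1+1=2, deg[2]=1+0=1, deg[3]=1+0=1, deg[4]=1+1=2, deg[5]=1+2=3, deg[6]=1+0=1, deg[7]=1+1=2, deg[8]=1+0=1, deg[9]=1+2=3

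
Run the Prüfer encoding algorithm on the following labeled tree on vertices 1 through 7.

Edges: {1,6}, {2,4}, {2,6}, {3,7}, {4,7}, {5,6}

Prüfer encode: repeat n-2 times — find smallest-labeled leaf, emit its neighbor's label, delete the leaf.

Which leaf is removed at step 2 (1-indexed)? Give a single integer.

Step 1: current leaves = {1,3,5}. Remove leaf 1 (neighbor: 6).
Step 2: current leaves = {3,5}. Remove leaf 3 (neighbor: 7).

Answer: 3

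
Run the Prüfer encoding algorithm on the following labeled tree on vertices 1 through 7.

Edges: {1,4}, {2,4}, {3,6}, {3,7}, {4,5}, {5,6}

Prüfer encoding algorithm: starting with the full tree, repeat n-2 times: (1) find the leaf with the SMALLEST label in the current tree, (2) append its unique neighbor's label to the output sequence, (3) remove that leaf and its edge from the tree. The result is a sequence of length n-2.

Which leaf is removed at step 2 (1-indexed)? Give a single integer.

Step 1: current leaves = {1,2,7}. Remove leaf 1 (neighbor: 4).
Step 2: current leaves = {2,7}. Remove leaf 2 (neighbor: 4).

Answer: 2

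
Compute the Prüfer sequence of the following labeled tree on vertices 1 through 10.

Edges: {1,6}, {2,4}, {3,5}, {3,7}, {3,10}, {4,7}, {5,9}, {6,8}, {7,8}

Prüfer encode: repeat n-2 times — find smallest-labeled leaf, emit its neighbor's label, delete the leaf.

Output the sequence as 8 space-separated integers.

Answer: 6 4 7 8 7 3 5 3

Derivation:
Step 1: leaves = {1,2,9,10}. Remove smallest leaf 1, emit neighbor 6.
Step 2: leaves = {2,6,9,10}. Remove smallest leaf 2, emit neighbor 4.
Step 3: leaves = {4,6,9,10}. Remove smallest leaf 4, emit neighbor 7.
Step 4: leaves = {6,9,10}. Remove smallest leaf 6, emit neighbor 8.
Step 5: leaves = {8,9,10}. Remove smallest leaf 8, emit neighbor 7.
Step 6: leaves = {7,9,10}. Remove smallest leaf 7, emit neighbor 3.
Step 7: leaves = {9,10}. Remove smallest leaf 9, emit neighbor 5.
Step 8: leaves = {5,10}. Remove smallest leaf 5, emit neighbor 3.
Done: 2 vertices remain (3, 10). Sequence = [6 4 7 8 7 3 5 3]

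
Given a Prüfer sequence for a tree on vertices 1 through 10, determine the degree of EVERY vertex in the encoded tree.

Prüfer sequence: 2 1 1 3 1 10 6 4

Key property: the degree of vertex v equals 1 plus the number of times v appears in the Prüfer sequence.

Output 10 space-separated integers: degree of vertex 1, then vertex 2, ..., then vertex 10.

p_1 = 2: count[2] becomes 1
p_2 = 1: count[1] becomes 1
p_3 = 1: count[1] becomes 2
p_4 = 3: count[3] becomes 1
p_5 = 1: count[1] becomes 3
p_6 = 10: count[10] becomes 1
p_7 = 6: count[6] becomes 1
p_8 = 4: count[4] becomes 1
Degrees (1 + count): deg[1]=1+3=4, deg[2]=1+1=2, deg[3]=1+1=2, deg[4]=1+1=2, deg[5]=1+0=1, deg[6]=1+1=2, deg[7]=1+0=1, deg[8]=1+0=1, deg[9]=1+0=1, deg[10]=1+1=2

Answer: 4 2 2 2 1 2 1 1 1 2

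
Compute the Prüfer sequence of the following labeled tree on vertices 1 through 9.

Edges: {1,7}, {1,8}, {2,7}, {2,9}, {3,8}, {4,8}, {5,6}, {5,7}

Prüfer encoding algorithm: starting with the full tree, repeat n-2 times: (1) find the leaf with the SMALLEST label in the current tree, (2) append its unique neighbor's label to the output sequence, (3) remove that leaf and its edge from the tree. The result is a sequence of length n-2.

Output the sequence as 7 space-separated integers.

Step 1: leaves = {3,4,6,9}. Remove smallest leaf 3, emit neighbor 8.
Step 2: leaves = {4,6,9}. Remove smallest leaf 4, emit neighbor 8.
Step 3: leaves = {6,8,9}. Remove smallest leaf 6, emit neighbor 5.
Step 4: leaves = {5,8,9}. Remove smallest leaf 5, emit neighbor 7.
Step 5: leaves = {8,9}. Remove smallest leaf 8, emit neighbor 1.
Step 6: leaves = {1,9}. Remove smallest leaf 1, emit neighbor 7.
Step 7: leaves = {7,9}. Remove smallest leaf 7, emit neighbor 2.
Done: 2 vertices remain (2, 9). Sequence = [8 8 5 7 1 7 2]

Answer: 8 8 5 7 1 7 2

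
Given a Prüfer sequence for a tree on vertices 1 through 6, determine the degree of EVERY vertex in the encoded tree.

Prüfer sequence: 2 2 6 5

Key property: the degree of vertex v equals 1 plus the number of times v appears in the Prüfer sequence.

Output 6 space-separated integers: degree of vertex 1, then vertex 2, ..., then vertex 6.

Answer: 1 3 1 1 2 2

Derivation:
p_1 = 2: count[2] becomes 1
p_2 = 2: count[2] becomes 2
p_3 = 6: count[6] becomes 1
p_4 = 5: count[5] becomes 1
Degrees (1 + count): deg[1]=1+0=1, deg[2]=1+2=3, deg[3]=1+0=1, deg[4]=1+0=1, deg[5]=1+1=2, deg[6]=1+1=2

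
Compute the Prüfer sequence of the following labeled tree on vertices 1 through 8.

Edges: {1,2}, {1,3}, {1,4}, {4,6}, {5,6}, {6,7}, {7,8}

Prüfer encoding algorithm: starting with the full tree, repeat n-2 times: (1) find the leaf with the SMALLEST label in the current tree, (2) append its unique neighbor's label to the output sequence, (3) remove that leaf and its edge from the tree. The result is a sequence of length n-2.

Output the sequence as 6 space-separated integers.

Answer: 1 1 4 6 6 7

Derivation:
Step 1: leaves = {2,3,5,8}. Remove smallest leaf 2, emit neighbor 1.
Step 2: leaves = {3,5,8}. Remove smallest leaf 3, emit neighbor 1.
Step 3: leaves = {1,5,8}. Remove smallest leaf 1, emit neighbor 4.
Step 4: leaves = {4,5,8}. Remove smallest leaf 4, emit neighbor 6.
Step 5: leaves = {5,8}. Remove smallest leaf 5, emit neighbor 6.
Step 6: leaves = {6,8}. Remove smallest leaf 6, emit neighbor 7.
Done: 2 vertices remain (7, 8). Sequence = [1 1 4 6 6 7]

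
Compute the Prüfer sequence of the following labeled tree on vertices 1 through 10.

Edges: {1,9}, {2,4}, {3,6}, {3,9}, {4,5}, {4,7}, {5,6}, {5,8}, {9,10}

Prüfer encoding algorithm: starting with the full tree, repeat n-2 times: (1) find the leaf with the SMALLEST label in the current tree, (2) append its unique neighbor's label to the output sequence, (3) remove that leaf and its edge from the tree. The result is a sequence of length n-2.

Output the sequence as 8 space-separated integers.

Step 1: leaves = {1,2,7,8,10}. Remove smallest leaf 1, emit neighbor 9.
Step 2: leaves = {2,7,8,10}. Remove smallest leaf 2, emit neighbor 4.
Step 3: leaves = {7,8,10}. Remove smallest leaf 7, emit neighbor 4.
Step 4: leaves = {4,8,10}. Remove smallest leaf 4, emit neighbor 5.
Step 5: leaves = {8,10}. Remove smallest leaf 8, emit neighbor 5.
Step 6: leaves = {5,10}. Remove smallest leaf 5, emit neighbor 6.
Step 7: leaves = {6,10}. Remove smallest leaf 6, emit neighbor 3.
Step 8: leaves = {3,10}. Remove smallest leaf 3, emit neighbor 9.
Done: 2 vertices remain (9, 10). Sequence = [9 4 4 5 5 6 3 9]

Answer: 9 4 4 5 5 6 3 9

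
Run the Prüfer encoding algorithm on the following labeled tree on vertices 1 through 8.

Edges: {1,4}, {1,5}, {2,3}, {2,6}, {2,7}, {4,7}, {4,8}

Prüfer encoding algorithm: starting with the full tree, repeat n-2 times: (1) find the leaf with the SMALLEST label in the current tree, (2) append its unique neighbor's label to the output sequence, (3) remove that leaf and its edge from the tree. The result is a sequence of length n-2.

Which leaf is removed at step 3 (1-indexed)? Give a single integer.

Answer: 1

Derivation:
Step 1: current leaves = {3,5,6,8}. Remove leaf 3 (neighbor: 2).
Step 2: current leaves = {5,6,8}. Remove leaf 5 (neighbor: 1).
Step 3: current leaves = {1,6,8}. Remove leaf 1 (neighbor: 4).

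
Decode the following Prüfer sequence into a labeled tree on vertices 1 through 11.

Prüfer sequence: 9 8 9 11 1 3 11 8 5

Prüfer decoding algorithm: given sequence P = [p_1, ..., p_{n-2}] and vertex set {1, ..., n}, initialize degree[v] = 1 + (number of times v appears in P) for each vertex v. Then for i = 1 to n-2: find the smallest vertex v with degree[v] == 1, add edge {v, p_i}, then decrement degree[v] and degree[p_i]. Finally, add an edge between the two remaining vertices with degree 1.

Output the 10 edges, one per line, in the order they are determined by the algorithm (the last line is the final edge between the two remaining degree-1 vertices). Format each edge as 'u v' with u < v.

Answer: 2 9
4 8
6 9
7 11
1 9
1 3
3 11
8 10
5 8
5 11

Derivation:
Initial degrees: {1:2, 2:1, 3:2, 4:1, 5:2, 6:1, 7:1, 8:3, 9:3, 10:1, 11:3}
Step 1: smallest deg-1 vertex = 2, p_1 = 9. Add edge {2,9}. Now deg[2]=0, deg[9]=2.
Step 2: smallest deg-1 vertex = 4, p_2 = 8. Add edge {4,8}. Now deg[4]=0, deg[8]=2.
Step 3: smallest deg-1 vertex = 6, p_3 = 9. Add edge {6,9}. Now deg[6]=0, deg[9]=1.
Step 4: smallest deg-1 vertex = 7, p_4 = 11. Add edge {7,11}. Now deg[7]=0, deg[11]=2.
Step 5: smallest deg-1 vertex = 9, p_5 = 1. Add edge {1,9}. Now deg[9]=0, deg[1]=1.
Step 6: smallest deg-1 vertex = 1, p_6 = 3. Add edge {1,3}. Now deg[1]=0, deg[3]=1.
Step 7: smallest deg-1 vertex = 3, p_7 = 11. Add edge {3,11}. Now deg[3]=0, deg[11]=1.
Step 8: smallest deg-1 vertex = 10, p_8 = 8. Add edge {8,10}. Now deg[10]=0, deg[8]=1.
Step 9: smallest deg-1 vertex = 8, p_9 = 5. Add edge {5,8}. Now deg[8]=0, deg[5]=1.
Final: two remaining deg-1 vertices are 5, 11. Add edge {5,11}.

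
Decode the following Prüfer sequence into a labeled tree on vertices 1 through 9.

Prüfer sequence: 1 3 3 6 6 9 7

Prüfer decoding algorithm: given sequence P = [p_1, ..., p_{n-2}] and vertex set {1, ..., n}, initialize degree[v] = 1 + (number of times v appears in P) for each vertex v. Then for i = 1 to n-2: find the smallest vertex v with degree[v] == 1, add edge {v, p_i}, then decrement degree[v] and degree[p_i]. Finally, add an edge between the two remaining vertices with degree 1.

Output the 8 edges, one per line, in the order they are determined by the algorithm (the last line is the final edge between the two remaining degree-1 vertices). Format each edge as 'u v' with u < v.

Initial degrees: {1:2, 2:1, 3:3, 4:1, 5:1, 6:3, 7:2, 8:1, 9:2}
Step 1: smallest deg-1 vertex = 2, p_1 = 1. Add edge {1,2}. Now deg[2]=0, deg[1]=1.
Step 2: smallest deg-1 vertex = 1, p_2 = 3. Add edge {1,3}. Now deg[1]=0, deg[3]=2.
Step 3: smallest deg-1 vertex = 4, p_3 = 3. Add edge {3,4}. Now deg[4]=0, deg[3]=1.
Step 4: smallest deg-1 vertex = 3, p_4 = 6. Add edge {3,6}. Now deg[3]=0, deg[6]=2.
Step 5: smallest deg-1 vertex = 5, p_5 = 6. Add edge {5,6}. Now deg[5]=0, deg[6]=1.
Step 6: smallest deg-1 vertex = 6, p_6 = 9. Add edge {6,9}. Now deg[6]=0, deg[9]=1.
Step 7: smallest deg-1 vertex = 8, p_7 = 7. Add edge {7,8}. Now deg[8]=0, deg[7]=1.
Final: two remaining deg-1 vertices are 7, 9. Add edge {7,9}.

Answer: 1 2
1 3
3 4
3 6
5 6
6 9
7 8
7 9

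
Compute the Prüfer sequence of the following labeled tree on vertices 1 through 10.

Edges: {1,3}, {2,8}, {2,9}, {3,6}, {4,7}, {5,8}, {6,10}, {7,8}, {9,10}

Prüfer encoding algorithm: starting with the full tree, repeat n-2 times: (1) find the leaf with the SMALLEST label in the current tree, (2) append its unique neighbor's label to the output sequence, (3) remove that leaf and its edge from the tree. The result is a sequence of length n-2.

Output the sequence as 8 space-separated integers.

Answer: 3 6 7 8 10 8 2 9

Derivation:
Step 1: leaves = {1,4,5}. Remove smallest leaf 1, emit neighbor 3.
Step 2: leaves = {3,4,5}. Remove smallest leaf 3, emit neighbor 6.
Step 3: leaves = {4,5,6}. Remove smallest leaf 4, emit neighbor 7.
Step 4: leaves = {5,6,7}. Remove smallest leaf 5, emit neighbor 8.
Step 5: leaves = {6,7}. Remove smallest leaf 6, emit neighbor 10.
Step 6: leaves = {7,10}. Remove smallest leaf 7, emit neighbor 8.
Step 7: leaves = {8,10}. Remove smallest leaf 8, emit neighbor 2.
Step 8: leaves = {2,10}. Remove smallest leaf 2, emit neighbor 9.
Done: 2 vertices remain (9, 10). Sequence = [3 6 7 8 10 8 2 9]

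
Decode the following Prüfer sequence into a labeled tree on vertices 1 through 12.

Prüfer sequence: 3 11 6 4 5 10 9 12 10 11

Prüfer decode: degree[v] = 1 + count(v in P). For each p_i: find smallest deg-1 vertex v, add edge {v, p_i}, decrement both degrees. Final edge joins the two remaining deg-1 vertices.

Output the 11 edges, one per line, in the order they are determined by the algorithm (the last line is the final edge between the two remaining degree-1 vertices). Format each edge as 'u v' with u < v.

Initial degrees: {1:1, 2:1, 3:2, 4:2, 5:2, 6:2, 7:1, 8:1, 9:2, 10:3, 11:3, 12:2}
Step 1: smallest deg-1 vertex = 1, p_1 = 3. Add edge {1,3}. Now deg[1]=0, deg[3]=1.
Step 2: smallest deg-1 vertex = 2, p_2 = 11. Add edge {2,11}. Now deg[2]=0, deg[11]=2.
Step 3: smallest deg-1 vertex = 3, p_3 = 6. Add edge {3,6}. Now deg[3]=0, deg[6]=1.
Step 4: smallest deg-1 vertex = 6, p_4 = 4. Add edge {4,6}. Now deg[6]=0, deg[4]=1.
Step 5: smallest deg-1 vertex = 4, p_5 = 5. Add edge {4,5}. Now deg[4]=0, deg[5]=1.
Step 6: smallest deg-1 vertex = 5, p_6 = 10. Add edge {5,10}. Now deg[5]=0, deg[10]=2.
Step 7: smallest deg-1 vertex = 7, p_7 = 9. Add edge {7,9}. Now deg[7]=0, deg[9]=1.
Step 8: smallest deg-1 vertex = 8, p_8 = 12. Add edge {8,12}. Now deg[8]=0, deg[12]=1.
Step 9: smallest deg-1 vertex = 9, p_9 = 10. Add edge {9,10}. Now deg[9]=0, deg[10]=1.
Step 10: smallest deg-1 vertex = 10, p_10 = 11. Add edge {10,11}. Now deg[10]=0, deg[11]=1.
Final: two remaining deg-1 vertices are 11, 12. Add edge {11,12}.

Answer: 1 3
2 11
3 6
4 6
4 5
5 10
7 9
8 12
9 10
10 11
11 12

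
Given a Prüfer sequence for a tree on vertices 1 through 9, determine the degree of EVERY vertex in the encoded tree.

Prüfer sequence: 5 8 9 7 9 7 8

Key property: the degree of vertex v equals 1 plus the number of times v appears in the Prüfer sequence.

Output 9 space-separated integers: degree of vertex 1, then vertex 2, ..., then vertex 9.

Answer: 1 1 1 1 2 1 3 3 3

Derivation:
p_1 = 5: count[5] becomes 1
p_2 = 8: count[8] becomes 1
p_3 = 9: count[9] becomes 1
p_4 = 7: count[7] becomes 1
p_5 = 9: count[9] becomes 2
p_6 = 7: count[7] becomes 2
p_7 = 8: count[8] becomes 2
Degrees (1 + count): deg[1]=1+0=1, deg[2]=1+0=1, deg[3]=1+0=1, deg[4]=1+0=1, deg[5]=1+1=2, deg[6]=1+0=1, deg[7]=1+2=3, deg[8]=1+2=3, deg[9]=1+2=3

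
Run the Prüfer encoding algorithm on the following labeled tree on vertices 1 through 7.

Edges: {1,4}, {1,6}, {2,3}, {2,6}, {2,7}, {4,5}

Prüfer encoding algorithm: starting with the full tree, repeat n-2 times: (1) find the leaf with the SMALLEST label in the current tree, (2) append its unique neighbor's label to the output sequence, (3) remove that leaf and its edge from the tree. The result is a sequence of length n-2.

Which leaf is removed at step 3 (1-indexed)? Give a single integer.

Answer: 4

Derivation:
Step 1: current leaves = {3,5,7}. Remove leaf 3 (neighbor: 2).
Step 2: current leaves = {5,7}. Remove leaf 5 (neighbor: 4).
Step 3: current leaves = {4,7}. Remove leaf 4 (neighbor: 1).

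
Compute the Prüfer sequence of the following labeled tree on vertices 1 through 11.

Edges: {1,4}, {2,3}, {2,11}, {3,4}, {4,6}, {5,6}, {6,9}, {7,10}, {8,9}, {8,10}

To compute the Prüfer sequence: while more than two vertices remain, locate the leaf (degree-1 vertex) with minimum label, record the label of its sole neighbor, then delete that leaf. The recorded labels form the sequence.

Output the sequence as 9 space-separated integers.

Answer: 4 6 10 8 9 6 4 3 2

Derivation:
Step 1: leaves = {1,5,7,11}. Remove smallest leaf 1, emit neighbor 4.
Step 2: leaves = {5,7,11}. Remove smallest leaf 5, emit neighbor 6.
Step 3: leaves = {7,11}. Remove smallest leaf 7, emit neighbor 10.
Step 4: leaves = {10,11}. Remove smallest leaf 10, emit neighbor 8.
Step 5: leaves = {8,11}. Remove smallest leaf 8, emit neighbor 9.
Step 6: leaves = {9,11}. Remove smallest leaf 9, emit neighbor 6.
Step 7: leaves = {6,11}. Remove smallest leaf 6, emit neighbor 4.
Step 8: leaves = {4,11}. Remove smallest leaf 4, emit neighbor 3.
Step 9: leaves = {3,11}. Remove smallest leaf 3, emit neighbor 2.
Done: 2 vertices remain (2, 11). Sequence = [4 6 10 8 9 6 4 3 2]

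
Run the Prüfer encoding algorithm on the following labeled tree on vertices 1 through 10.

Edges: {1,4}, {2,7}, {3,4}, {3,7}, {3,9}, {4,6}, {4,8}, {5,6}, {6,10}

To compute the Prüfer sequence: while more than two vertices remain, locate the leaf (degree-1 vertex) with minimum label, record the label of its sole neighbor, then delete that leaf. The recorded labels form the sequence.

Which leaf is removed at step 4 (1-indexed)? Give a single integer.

Step 1: current leaves = {1,2,5,8,9,10}. Remove leaf 1 (neighbor: 4).
Step 2: current leaves = {2,5,8,9,10}. Remove leaf 2 (neighbor: 7).
Step 3: current leaves = {5,7,8,9,10}. Remove leaf 5 (neighbor: 6).
Step 4: current leaves = {7,8,9,10}. Remove leaf 7 (neighbor: 3).

Answer: 7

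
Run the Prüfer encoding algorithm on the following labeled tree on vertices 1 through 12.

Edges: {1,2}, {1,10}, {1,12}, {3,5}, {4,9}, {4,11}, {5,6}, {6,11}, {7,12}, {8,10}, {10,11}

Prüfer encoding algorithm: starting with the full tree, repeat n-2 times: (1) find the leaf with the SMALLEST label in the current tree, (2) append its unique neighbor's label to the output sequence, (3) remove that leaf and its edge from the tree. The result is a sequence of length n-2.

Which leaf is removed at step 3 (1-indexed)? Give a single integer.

Step 1: current leaves = {2,3,7,8,9}. Remove leaf 2 (neighbor: 1).
Step 2: current leaves = {3,7,8,9}. Remove leaf 3 (neighbor: 5).
Step 3: current leaves = {5,7,8,9}. Remove leaf 5 (neighbor: 6).

Answer: 5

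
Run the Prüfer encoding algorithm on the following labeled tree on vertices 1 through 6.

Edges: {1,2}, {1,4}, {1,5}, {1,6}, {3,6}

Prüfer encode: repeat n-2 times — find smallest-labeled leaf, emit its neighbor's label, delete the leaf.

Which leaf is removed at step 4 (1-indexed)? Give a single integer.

Step 1: current leaves = {2,3,4,5}. Remove leaf 2 (neighbor: 1).
Step 2: current leaves = {3,4,5}. Remove leaf 3 (neighbor: 6).
Step 3: current leaves = {4,5,6}. Remove leaf 4 (neighbor: 1).
Step 4: current leaves = {5,6}. Remove leaf 5 (neighbor: 1).

Answer: 5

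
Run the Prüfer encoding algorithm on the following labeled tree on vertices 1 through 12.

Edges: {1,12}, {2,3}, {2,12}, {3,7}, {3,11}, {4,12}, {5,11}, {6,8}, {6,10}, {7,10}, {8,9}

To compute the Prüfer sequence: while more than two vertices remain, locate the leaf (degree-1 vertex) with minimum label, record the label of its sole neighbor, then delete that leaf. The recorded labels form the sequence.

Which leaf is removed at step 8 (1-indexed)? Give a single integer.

Answer: 7

Derivation:
Step 1: current leaves = {1,4,5,9}. Remove leaf 1 (neighbor: 12).
Step 2: current leaves = {4,5,9}. Remove leaf 4 (neighbor: 12).
Step 3: current leaves = {5,9,12}. Remove leaf 5 (neighbor: 11).
Step 4: current leaves = {9,11,12}. Remove leaf 9 (neighbor: 8).
Step 5: current leaves = {8,11,12}. Remove leaf 8 (neighbor: 6).
Step 6: current leaves = {6,11,12}. Remove leaf 6 (neighbor: 10).
Step 7: current leaves = {10,11,12}. Remove leaf 10 (neighbor: 7).
Step 8: current leaves = {7,11,12}. Remove leaf 7 (neighbor: 3).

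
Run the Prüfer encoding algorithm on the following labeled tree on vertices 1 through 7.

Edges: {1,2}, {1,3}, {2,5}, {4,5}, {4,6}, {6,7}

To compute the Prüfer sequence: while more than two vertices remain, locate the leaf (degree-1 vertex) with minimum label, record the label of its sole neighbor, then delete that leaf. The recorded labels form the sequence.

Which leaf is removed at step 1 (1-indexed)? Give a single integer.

Step 1: current leaves = {3,7}. Remove leaf 3 (neighbor: 1).

Answer: 3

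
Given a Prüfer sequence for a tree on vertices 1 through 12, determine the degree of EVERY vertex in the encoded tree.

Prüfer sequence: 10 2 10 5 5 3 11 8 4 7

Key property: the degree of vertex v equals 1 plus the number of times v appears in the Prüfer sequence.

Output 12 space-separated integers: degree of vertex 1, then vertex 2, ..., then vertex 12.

Answer: 1 2 2 2 3 1 2 2 1 3 2 1

Derivation:
p_1 = 10: count[10] becomes 1
p_2 = 2: count[2] becomes 1
p_3 = 10: count[10] becomes 2
p_4 = 5: count[5] becomes 1
p_5 = 5: count[5] becomes 2
p_6 = 3: count[3] becomes 1
p_7 = 11: count[11] becomes 1
p_8 = 8: count[8] becomes 1
p_9 = 4: count[4] becomes 1
p_10 = 7: count[7] becomes 1
Degrees (1 + count): deg[1]=1+0=1, deg[2]=1+1=2, deg[3]=1+1=2, deg[4]=1+1=2, deg[5]=1+2=3, deg[6]=1+0=1, deg[7]=1+1=2, deg[8]=1+1=2, deg[9]=1+0=1, deg[10]=1+2=3, deg[11]=1+1=2, deg[12]=1+0=1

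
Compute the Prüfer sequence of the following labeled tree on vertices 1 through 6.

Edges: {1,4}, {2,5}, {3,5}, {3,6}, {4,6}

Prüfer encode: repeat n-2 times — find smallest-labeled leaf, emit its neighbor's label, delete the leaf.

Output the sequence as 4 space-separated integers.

Step 1: leaves = {1,2}. Remove smallest leaf 1, emit neighbor 4.
Step 2: leaves = {2,4}. Remove smallest leaf 2, emit neighbor 5.
Step 3: leaves = {4,5}. Remove smallest leaf 4, emit neighbor 6.
Step 4: leaves = {5,6}. Remove smallest leaf 5, emit neighbor 3.
Done: 2 vertices remain (3, 6). Sequence = [4 5 6 3]

Answer: 4 5 6 3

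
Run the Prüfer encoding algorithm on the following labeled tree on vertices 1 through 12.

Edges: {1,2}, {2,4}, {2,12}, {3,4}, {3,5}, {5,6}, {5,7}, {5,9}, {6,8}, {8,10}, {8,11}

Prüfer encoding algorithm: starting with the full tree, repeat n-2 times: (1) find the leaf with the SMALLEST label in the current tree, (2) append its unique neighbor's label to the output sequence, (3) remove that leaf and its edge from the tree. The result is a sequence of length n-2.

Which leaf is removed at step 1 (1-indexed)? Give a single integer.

Step 1: current leaves = {1,7,9,10,11,12}. Remove leaf 1 (neighbor: 2).

Answer: 1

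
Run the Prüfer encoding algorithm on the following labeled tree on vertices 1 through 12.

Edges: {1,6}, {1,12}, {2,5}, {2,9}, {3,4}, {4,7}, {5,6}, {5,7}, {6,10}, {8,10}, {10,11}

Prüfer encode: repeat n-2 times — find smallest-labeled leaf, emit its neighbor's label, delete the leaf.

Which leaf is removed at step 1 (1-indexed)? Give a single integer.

Step 1: current leaves = {3,8,9,11,12}. Remove leaf 3 (neighbor: 4).

Answer: 3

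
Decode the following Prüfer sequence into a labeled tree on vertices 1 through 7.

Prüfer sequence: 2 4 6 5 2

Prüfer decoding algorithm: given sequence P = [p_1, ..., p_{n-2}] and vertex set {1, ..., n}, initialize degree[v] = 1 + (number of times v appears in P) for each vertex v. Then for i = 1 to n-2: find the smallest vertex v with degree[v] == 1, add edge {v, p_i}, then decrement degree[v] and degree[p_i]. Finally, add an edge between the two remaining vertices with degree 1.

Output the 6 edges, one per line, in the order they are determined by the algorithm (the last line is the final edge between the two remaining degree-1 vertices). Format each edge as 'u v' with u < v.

Initial degrees: {1:1, 2:3, 3:1, 4:2, 5:2, 6:2, 7:1}
Step 1: smallest deg-1 vertex = 1, p_1 = 2. Add edge {1,2}. Now deg[1]=0, deg[2]=2.
Step 2: smallest deg-1 vertex = 3, p_2 = 4. Add edge {3,4}. Now deg[3]=0, deg[4]=1.
Step 3: smallest deg-1 vertex = 4, p_3 = 6. Add edge {4,6}. Now deg[4]=0, deg[6]=1.
Step 4: smallest deg-1 vertex = 6, p_4 = 5. Add edge {5,6}. Now deg[6]=0, deg[5]=1.
Step 5: smallest deg-1 vertex = 5, p_5 = 2. Add edge {2,5}. Now deg[5]=0, deg[2]=1.
Final: two remaining deg-1 vertices are 2, 7. Add edge {2,7}.

Answer: 1 2
3 4
4 6
5 6
2 5
2 7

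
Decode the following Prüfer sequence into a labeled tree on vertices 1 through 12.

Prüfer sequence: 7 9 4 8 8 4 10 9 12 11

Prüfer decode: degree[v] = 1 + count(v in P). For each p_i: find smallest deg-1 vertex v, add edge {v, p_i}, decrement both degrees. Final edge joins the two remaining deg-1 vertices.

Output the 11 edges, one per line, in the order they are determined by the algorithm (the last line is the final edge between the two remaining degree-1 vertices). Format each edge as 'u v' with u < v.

Initial degrees: {1:1, 2:1, 3:1, 4:3, 5:1, 6:1, 7:2, 8:3, 9:3, 10:2, 11:2, 12:2}
Step 1: smallest deg-1 vertex = 1, p_1 = 7. Add edge {1,7}. Now deg[1]=0, deg[7]=1.
Step 2: smallest deg-1 vertex = 2, p_2 = 9. Add edge {2,9}. Now deg[2]=0, deg[9]=2.
Step 3: smallest deg-1 vertex = 3, p_3 = 4. Add edge {3,4}. Now deg[3]=0, deg[4]=2.
Step 4: smallest deg-1 vertex = 5, p_4 = 8. Add edge {5,8}. Now deg[5]=0, deg[8]=2.
Step 5: smallest deg-1 vertex = 6, p_5 = 8. Add edge {6,8}. Now deg[6]=0, deg[8]=1.
Step 6: smallest deg-1 vertex = 7, p_6 = 4. Add edge {4,7}. Now deg[7]=0, deg[4]=1.
Step 7: smallest deg-1 vertex = 4, p_7 = 10. Add edge {4,10}. Now deg[4]=0, deg[10]=1.
Step 8: smallest deg-1 vertex = 8, p_8 = 9. Add edge {8,9}. Now deg[8]=0, deg[9]=1.
Step 9: smallest deg-1 vertex = 9, p_9 = 12. Add edge {9,12}. Now deg[9]=0, deg[12]=1.
Step 10: smallest deg-1 vertex = 10, p_10 = 11. Add edge {10,11}. Now deg[10]=0, deg[11]=1.
Final: two remaining deg-1 vertices are 11, 12. Add edge {11,12}.

Answer: 1 7
2 9
3 4
5 8
6 8
4 7
4 10
8 9
9 12
10 11
11 12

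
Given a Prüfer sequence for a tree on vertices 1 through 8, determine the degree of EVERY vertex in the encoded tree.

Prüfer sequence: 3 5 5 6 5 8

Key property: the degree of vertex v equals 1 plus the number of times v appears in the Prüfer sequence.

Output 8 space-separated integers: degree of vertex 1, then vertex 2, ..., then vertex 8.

Answer: 1 1 2 1 4 2 1 2

Derivation:
p_1 = 3: count[3] becomes 1
p_2 = 5: count[5] becomes 1
p_3 = 5: count[5] becomes 2
p_4 = 6: count[6] becomes 1
p_5 = 5: count[5] becomes 3
p_6 = 8: count[8] becomes 1
Degrees (1 + count): deg[1]=1+0=1, deg[2]=1+0=1, deg[3]=1+1=2, deg[4]=1+0=1, deg[5]=1+3=4, deg[6]=1+1=2, deg[7]=1+0=1, deg[8]=1+1=2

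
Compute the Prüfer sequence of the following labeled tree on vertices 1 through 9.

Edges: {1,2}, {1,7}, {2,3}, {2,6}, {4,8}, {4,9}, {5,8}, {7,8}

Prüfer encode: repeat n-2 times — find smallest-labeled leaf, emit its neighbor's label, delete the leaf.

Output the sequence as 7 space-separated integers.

Answer: 2 8 2 1 7 8 4

Derivation:
Step 1: leaves = {3,5,6,9}. Remove smallest leaf 3, emit neighbor 2.
Step 2: leaves = {5,6,9}. Remove smallest leaf 5, emit neighbor 8.
Step 3: leaves = {6,9}. Remove smallest leaf 6, emit neighbor 2.
Step 4: leaves = {2,9}. Remove smallest leaf 2, emit neighbor 1.
Step 5: leaves = {1,9}. Remove smallest leaf 1, emit neighbor 7.
Step 6: leaves = {7,9}. Remove smallest leaf 7, emit neighbor 8.
Step 7: leaves = {8,9}. Remove smallest leaf 8, emit neighbor 4.
Done: 2 vertices remain (4, 9). Sequence = [2 8 2 1 7 8 4]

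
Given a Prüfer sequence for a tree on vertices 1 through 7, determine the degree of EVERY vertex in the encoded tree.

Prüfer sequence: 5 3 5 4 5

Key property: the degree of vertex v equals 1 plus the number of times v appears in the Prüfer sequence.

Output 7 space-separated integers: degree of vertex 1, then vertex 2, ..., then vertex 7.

p_1 = 5: count[5] becomes 1
p_2 = 3: count[3] becomes 1
p_3 = 5: count[5] becomes 2
p_4 = 4: count[4] becomes 1
p_5 = 5: count[5] becomes 3
Degrees (1 + count): deg[1]=1+0=1, deg[2]=1+0=1, deg[3]=1+1=2, deg[4]=1+1=2, deg[5]=1+3=4, deg[6]=1+0=1, deg[7]=1+0=1

Answer: 1 1 2 2 4 1 1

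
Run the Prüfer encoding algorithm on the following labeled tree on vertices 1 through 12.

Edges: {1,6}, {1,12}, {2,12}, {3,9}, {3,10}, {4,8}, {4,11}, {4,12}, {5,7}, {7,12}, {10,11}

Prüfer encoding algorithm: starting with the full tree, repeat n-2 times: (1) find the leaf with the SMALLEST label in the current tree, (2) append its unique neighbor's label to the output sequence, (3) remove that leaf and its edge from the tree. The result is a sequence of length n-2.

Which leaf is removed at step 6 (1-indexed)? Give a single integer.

Answer: 8

Derivation:
Step 1: current leaves = {2,5,6,8,9}. Remove leaf 2 (neighbor: 12).
Step 2: current leaves = {5,6,8,9}. Remove leaf 5 (neighbor: 7).
Step 3: current leaves = {6,7,8,9}. Remove leaf 6 (neighbor: 1).
Step 4: current leaves = {1,7,8,9}. Remove leaf 1 (neighbor: 12).
Step 5: current leaves = {7,8,9}. Remove leaf 7 (neighbor: 12).
Step 6: current leaves = {8,9,12}. Remove leaf 8 (neighbor: 4).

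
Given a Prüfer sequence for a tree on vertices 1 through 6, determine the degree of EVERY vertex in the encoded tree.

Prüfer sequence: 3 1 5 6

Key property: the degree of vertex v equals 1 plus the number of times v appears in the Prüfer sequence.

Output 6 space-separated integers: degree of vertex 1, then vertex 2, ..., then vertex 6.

Answer: 2 1 2 1 2 2

Derivation:
p_1 = 3: count[3] becomes 1
p_2 = 1: count[1] becomes 1
p_3 = 5: count[5] becomes 1
p_4 = 6: count[6] becomes 1
Degrees (1 + count): deg[1]=1+1=2, deg[2]=1+0=1, deg[3]=1+1=2, deg[4]=1+0=1, deg[5]=1+1=2, deg[6]=1+1=2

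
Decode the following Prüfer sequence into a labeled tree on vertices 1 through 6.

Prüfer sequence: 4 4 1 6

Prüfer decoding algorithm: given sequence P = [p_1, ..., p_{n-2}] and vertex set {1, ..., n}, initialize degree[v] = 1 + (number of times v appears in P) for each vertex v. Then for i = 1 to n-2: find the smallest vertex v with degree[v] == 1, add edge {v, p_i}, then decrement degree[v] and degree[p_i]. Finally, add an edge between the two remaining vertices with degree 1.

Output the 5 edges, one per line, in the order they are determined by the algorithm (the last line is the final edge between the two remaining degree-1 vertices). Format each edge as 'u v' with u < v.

Answer: 2 4
3 4
1 4
1 6
5 6

Derivation:
Initial degrees: {1:2, 2:1, 3:1, 4:3, 5:1, 6:2}
Step 1: smallest deg-1 vertex = 2, p_1 = 4. Add edge {2,4}. Now deg[2]=0, deg[4]=2.
Step 2: smallest deg-1 vertex = 3, p_2 = 4. Add edge {3,4}. Now deg[3]=0, deg[4]=1.
Step 3: smallest deg-1 vertex = 4, p_3 = 1. Add edge {1,4}. Now deg[4]=0, deg[1]=1.
Step 4: smallest deg-1 vertex = 1, p_4 = 6. Add edge {1,6}. Now deg[1]=0, deg[6]=1.
Final: two remaining deg-1 vertices are 5, 6. Add edge {5,6}.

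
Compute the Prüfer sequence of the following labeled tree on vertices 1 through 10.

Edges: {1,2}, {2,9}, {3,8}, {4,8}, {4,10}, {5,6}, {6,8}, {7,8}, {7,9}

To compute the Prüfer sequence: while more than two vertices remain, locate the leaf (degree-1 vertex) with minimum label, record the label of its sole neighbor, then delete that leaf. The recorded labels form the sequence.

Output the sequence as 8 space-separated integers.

Answer: 2 9 8 6 8 7 8 4

Derivation:
Step 1: leaves = {1,3,5,10}. Remove smallest leaf 1, emit neighbor 2.
Step 2: leaves = {2,3,5,10}. Remove smallest leaf 2, emit neighbor 9.
Step 3: leaves = {3,5,9,10}. Remove smallest leaf 3, emit neighbor 8.
Step 4: leaves = {5,9,10}. Remove smallest leaf 5, emit neighbor 6.
Step 5: leaves = {6,9,10}. Remove smallest leaf 6, emit neighbor 8.
Step 6: leaves = {9,10}. Remove smallest leaf 9, emit neighbor 7.
Step 7: leaves = {7,10}. Remove smallest leaf 7, emit neighbor 8.
Step 8: leaves = {8,10}. Remove smallest leaf 8, emit neighbor 4.
Done: 2 vertices remain (4, 10). Sequence = [2 9 8 6 8 7 8 4]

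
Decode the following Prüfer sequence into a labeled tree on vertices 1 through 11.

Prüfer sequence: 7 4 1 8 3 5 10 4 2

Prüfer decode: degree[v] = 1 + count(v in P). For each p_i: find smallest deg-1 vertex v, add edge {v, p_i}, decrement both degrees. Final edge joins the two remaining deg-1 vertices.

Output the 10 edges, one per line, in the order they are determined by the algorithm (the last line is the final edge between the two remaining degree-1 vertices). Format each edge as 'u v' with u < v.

Initial degrees: {1:2, 2:2, 3:2, 4:3, 5:2, 6:1, 7:2, 8:2, 9:1, 10:2, 11:1}
Step 1: smallest deg-1 vertex = 6, p_1 = 7. Add edge {6,7}. Now deg[6]=0, deg[7]=1.
Step 2: smallest deg-1 vertex = 7, p_2 = 4. Add edge {4,7}. Now deg[7]=0, deg[4]=2.
Step 3: smallest deg-1 vertex = 9, p_3 = 1. Add edge {1,9}. Now deg[9]=0, deg[1]=1.
Step 4: smallest deg-1 vertex = 1, p_4 = 8. Add edge {1,8}. Now deg[1]=0, deg[8]=1.
Step 5: smallest deg-1 vertex = 8, p_5 = 3. Add edge {3,8}. Now deg[8]=0, deg[3]=1.
Step 6: smallest deg-1 vertex = 3, p_6 = 5. Add edge {3,5}. Now deg[3]=0, deg[5]=1.
Step 7: smallest deg-1 vertex = 5, p_7 = 10. Add edge {5,10}. Now deg[5]=0, deg[10]=1.
Step 8: smallest deg-1 vertex = 10, p_8 = 4. Add edge {4,10}. Now deg[10]=0, deg[4]=1.
Step 9: smallest deg-1 vertex = 4, p_9 = 2. Add edge {2,4}. Now deg[4]=0, deg[2]=1.
Final: two remaining deg-1 vertices are 2, 11. Add edge {2,11}.

Answer: 6 7
4 7
1 9
1 8
3 8
3 5
5 10
4 10
2 4
2 11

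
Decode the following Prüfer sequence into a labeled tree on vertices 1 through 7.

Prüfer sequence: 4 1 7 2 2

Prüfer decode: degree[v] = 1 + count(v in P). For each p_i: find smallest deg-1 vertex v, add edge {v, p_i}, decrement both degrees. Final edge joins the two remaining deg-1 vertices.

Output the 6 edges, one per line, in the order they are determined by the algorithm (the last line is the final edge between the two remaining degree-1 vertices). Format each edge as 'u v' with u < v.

Answer: 3 4
1 4
1 7
2 5
2 6
2 7

Derivation:
Initial degrees: {1:2, 2:3, 3:1, 4:2, 5:1, 6:1, 7:2}
Step 1: smallest deg-1 vertex = 3, p_1 = 4. Add edge {3,4}. Now deg[3]=0, deg[4]=1.
Step 2: smallest deg-1 vertex = 4, p_2 = 1. Add edge {1,4}. Now deg[4]=0, deg[1]=1.
Step 3: smallest deg-1 vertex = 1, p_3 = 7. Add edge {1,7}. Now deg[1]=0, deg[7]=1.
Step 4: smallest deg-1 vertex = 5, p_4 = 2. Add edge {2,5}. Now deg[5]=0, deg[2]=2.
Step 5: smallest deg-1 vertex = 6, p_5 = 2. Add edge {2,6}. Now deg[6]=0, deg[2]=1.
Final: two remaining deg-1 vertices are 2, 7. Add edge {2,7}.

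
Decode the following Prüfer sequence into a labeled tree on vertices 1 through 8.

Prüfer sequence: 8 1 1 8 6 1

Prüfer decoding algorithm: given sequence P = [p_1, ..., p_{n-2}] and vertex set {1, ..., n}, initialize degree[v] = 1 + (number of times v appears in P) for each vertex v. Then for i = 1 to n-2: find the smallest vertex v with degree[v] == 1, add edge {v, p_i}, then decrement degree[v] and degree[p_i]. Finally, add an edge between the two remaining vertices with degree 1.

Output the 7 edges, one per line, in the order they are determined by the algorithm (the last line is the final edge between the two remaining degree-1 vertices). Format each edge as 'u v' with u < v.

Answer: 2 8
1 3
1 4
5 8
6 7
1 6
1 8

Derivation:
Initial degrees: {1:4, 2:1, 3:1, 4:1, 5:1, 6:2, 7:1, 8:3}
Step 1: smallest deg-1 vertex = 2, p_1 = 8. Add edge {2,8}. Now deg[2]=0, deg[8]=2.
Step 2: smallest deg-1 vertex = 3, p_2 = 1. Add edge {1,3}. Now deg[3]=0, deg[1]=3.
Step 3: smallest deg-1 vertex = 4, p_3 = 1. Add edge {1,4}. Now deg[4]=0, deg[1]=2.
Step 4: smallest deg-1 vertex = 5, p_4 = 8. Add edge {5,8}. Now deg[5]=0, deg[8]=1.
Step 5: smallest deg-1 vertex = 7, p_5 = 6. Add edge {6,7}. Now deg[7]=0, deg[6]=1.
Step 6: smallest deg-1 vertex = 6, p_6 = 1. Add edge {1,6}. Now deg[6]=0, deg[1]=1.
Final: two remaining deg-1 vertices are 1, 8. Add edge {1,8}.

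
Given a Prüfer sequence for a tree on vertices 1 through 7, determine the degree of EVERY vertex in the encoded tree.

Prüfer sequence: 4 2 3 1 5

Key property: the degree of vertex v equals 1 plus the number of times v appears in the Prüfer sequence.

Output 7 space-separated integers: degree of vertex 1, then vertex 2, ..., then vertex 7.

Answer: 2 2 2 2 2 1 1

Derivation:
p_1 = 4: count[4] becomes 1
p_2 = 2: count[2] becomes 1
p_3 = 3: count[3] becomes 1
p_4 = 1: count[1] becomes 1
p_5 = 5: count[5] becomes 1
Degrees (1 + count): deg[1]=1+1=2, deg[2]=1+1=2, deg[3]=1+1=2, deg[4]=1+1=2, deg[5]=1+1=2, deg[6]=1+0=1, deg[7]=1+0=1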